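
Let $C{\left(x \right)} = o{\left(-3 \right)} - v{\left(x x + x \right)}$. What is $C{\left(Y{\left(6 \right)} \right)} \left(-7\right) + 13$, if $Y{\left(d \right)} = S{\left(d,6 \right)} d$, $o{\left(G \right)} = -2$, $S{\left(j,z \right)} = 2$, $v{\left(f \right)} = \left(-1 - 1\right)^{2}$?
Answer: $55$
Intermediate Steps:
$v{\left(f \right)} = 4$ ($v{\left(f \right)} = \left(-2\right)^{2} = 4$)
$Y{\left(d \right)} = 2 d$
$C{\left(x \right)} = -6$ ($C{\left(x \right)} = -2 - 4 = -6$)
$C{\left(Y{\left(6 \right)} \right)} \left(-7\right) + 13 = \left(-6\right) \left(-7\right) + 13 = 42 + 13 = 55$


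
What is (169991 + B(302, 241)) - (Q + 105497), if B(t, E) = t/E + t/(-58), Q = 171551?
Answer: -748249006/6989 ≈ -1.0706e+5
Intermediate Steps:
B(t, E) = -t/58 + t/E (B(t, E) = t/E + t*(-1/58) = t/E - t/58 = -t/58 + t/E)
(169991 + B(302, 241)) - (Q + 105497) = (169991 + (-1/58*302 + 302/241)) - (171551 + 105497) = (169991 + (-151/29 + 302*(1/241))) - 1*277048 = (169991 + (-151/29 + 302/241)) - 277048 = (169991 - 27633/6989) - 277048 = 1188039466/6989 - 277048 = -748249006/6989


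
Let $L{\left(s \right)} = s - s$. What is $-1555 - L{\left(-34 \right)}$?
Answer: $-1555$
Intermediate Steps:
$L{\left(s \right)} = 0$
$-1555 - L{\left(-34 \right)} = -1555 - 0 = -1555 + 0 = -1555$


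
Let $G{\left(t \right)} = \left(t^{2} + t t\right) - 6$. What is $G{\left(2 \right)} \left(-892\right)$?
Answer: $-1784$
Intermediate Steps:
$G{\left(t \right)} = -6 + 2 t^{2}$ ($G{\left(t \right)} = \left(t^{2} + t^{2}\right) - 6 = 2 t^{2} - 6 = -6 + 2 t^{2}$)
$G{\left(2 \right)} \left(-892\right) = \left(-6 + 2 \cdot 2^{2}\right) \left(-892\right) = \left(-6 + 2 \cdot 4\right) \left(-892\right) = \left(-6 + 8\right) \left(-892\right) = 2 \left(-892\right) = -1784$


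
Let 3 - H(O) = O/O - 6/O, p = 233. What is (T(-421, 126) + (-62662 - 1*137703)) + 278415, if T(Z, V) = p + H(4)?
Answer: 156573/2 ≈ 78287.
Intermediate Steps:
H(O) = 2 + 6/O (H(O) = 3 - (O/O - 6/O) = 3 - (1 - 6/O) = 3 + (-1 + 6/O) = 2 + 6/O)
T(Z, V) = 473/2 (T(Z, V) = 233 + (2 + 6/4) = 233 + (2 + 6*(¼)) = 233 + (2 + 3/2) = 233 + 7/2 = 473/2)
(T(-421, 126) + (-62662 - 1*137703)) + 278415 = (473/2 + (-62662 - 1*137703)) + 278415 = (473/2 + (-62662 - 137703)) + 278415 = (473/2 - 200365) + 278415 = -400257/2 + 278415 = 156573/2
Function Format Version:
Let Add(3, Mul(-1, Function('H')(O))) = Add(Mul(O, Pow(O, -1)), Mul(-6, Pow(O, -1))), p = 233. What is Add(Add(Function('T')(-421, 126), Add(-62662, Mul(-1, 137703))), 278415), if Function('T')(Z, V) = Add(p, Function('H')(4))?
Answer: Rational(156573, 2) ≈ 78287.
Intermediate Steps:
Function('H')(O) = Add(2, Mul(6, Pow(O, -1))) (Function('H')(O) = Add(3, Mul(-1, Add(Mul(O, Pow(O, -1)), Mul(-6, Pow(O, -1))))) = Add(3, Mul(-1, Add(1, Mul(-6, Pow(O, -1))))) = Add(3, Add(-1, Mul(6, Pow(O, -1)))) = Add(2, Mul(6, Pow(O, -1))))
Function('T')(Z, V) = Rational(473, 2) (Function('T')(Z, V) = Add(233, Add(2, Mul(6, Pow(4, -1)))) = Add(233, Add(2, Mul(6, Rational(1, 4)))) = Add(233, Add(2, Rational(3, 2))) = Add(233, Rational(7, 2)) = Rational(473, 2))
Add(Add(Function('T')(-421, 126), Add(-62662, Mul(-1, 137703))), 278415) = Add(Add(Rational(473, 2), Add(-62662, Mul(-1, 137703))), 278415) = Add(Add(Rational(473, 2), Add(-62662, -137703)), 278415) = Add(Add(Rational(473, 2), -200365), 278415) = Add(Rational(-400257, 2), 278415) = Rational(156573, 2)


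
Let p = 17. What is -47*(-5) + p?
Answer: 252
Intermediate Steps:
-47*(-5) + p = -47*(-5) + 17 = 235 + 17 = 252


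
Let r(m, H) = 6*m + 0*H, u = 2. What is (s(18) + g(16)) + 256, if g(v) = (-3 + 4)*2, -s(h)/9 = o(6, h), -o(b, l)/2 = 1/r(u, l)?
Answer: 519/2 ≈ 259.50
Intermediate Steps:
r(m, H) = 6*m (r(m, H) = 6*m + 0 = 6*m)
o(b, l) = -⅙ (o(b, l) = -2/(6*2) = -2/12 = -2*1/12 = -⅙)
s(h) = 3/2 (s(h) = -9*(-⅙) = 3/2)
g(v) = 2 (g(v) = 1*2 = 2)
(s(18) + g(16)) + 256 = (3/2 + 2) + 256 = 7/2 + 256 = 519/2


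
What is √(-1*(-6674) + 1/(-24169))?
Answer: 17*√13489806505/24169 ≈ 81.695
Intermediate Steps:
√(-1*(-6674) + 1/(-24169)) = √(6674 - 1/24169) = √(161303905/24169) = 17*√13489806505/24169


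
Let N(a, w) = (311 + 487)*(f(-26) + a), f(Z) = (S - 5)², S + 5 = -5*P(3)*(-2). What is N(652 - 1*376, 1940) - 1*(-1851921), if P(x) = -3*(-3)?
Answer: 7179369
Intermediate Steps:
P(x) = 9
S = 85 (S = -5 - 5*9*(-2) = -5 - 45*(-2) = -5 + 90 = 85)
f(Z) = 6400 (f(Z) = (85 - 5)² = 80² = 6400)
N(a, w) = 5107200 + 798*a (N(a, w) = (311 + 487)*(6400 + a) = 798*(6400 + a) = 5107200 + 798*a)
N(652 - 1*376, 1940) - 1*(-1851921) = (5107200 + 798*(652 - 1*376)) - 1*(-1851921) = (5107200 + 798*(652 - 376)) + 1851921 = (5107200 + 798*276) + 1851921 = (5107200 + 220248) + 1851921 = 5327448 + 1851921 = 7179369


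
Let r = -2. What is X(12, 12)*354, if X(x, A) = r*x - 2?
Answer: -9204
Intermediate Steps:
X(x, A) = -2 - 2*x (X(x, A) = -2*x - 2 = -2 - 2*x)
X(12, 12)*354 = (-2 - 2*12)*354 = (-2 - 24)*354 = -26*354 = -9204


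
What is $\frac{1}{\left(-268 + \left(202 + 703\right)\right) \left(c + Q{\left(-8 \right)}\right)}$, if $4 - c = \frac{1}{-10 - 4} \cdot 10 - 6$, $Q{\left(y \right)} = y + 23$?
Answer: $\frac{1}{16380} \approx 6.105 \cdot 10^{-5}$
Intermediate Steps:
$Q{\left(y \right)} = 23 + y$
$c = \frac{75}{7}$ ($c = 4 - \left(\frac{1}{-10 - 4} \cdot 10 - 6\right) = 4 - \left(\frac{1}{-14} \cdot 10 - 6\right) = 4 - \left(\left(- \frac{1}{14}\right) 10 - 6\right) = 4 - \left(- \frac{5}{7} - 6\right) = 4 - - \frac{47}{7} = 4 + \frac{47}{7} = \frac{75}{7} \approx 10.714$)
$\frac{1}{\left(-268 + \left(202 + 703\right)\right) \left(c + Q{\left(-8 \right)}\right)} = \frac{1}{\left(-268 + \left(202 + 703\right)\right) \left(\frac{75}{7} + \left(23 - 8\right)\right)} = \frac{1}{\left(-268 + 905\right) \left(\frac{75}{7} + 15\right)} = \frac{1}{637 \cdot \frac{180}{7}} = \frac{1}{16380}$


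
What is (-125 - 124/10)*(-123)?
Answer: 84501/5 ≈ 16900.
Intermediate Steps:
(-125 - 124/10)*(-123) = (-125 - 124*1/10)*(-123) = (-125 - 62/5)*(-123) = -687/5*(-123) = 84501/5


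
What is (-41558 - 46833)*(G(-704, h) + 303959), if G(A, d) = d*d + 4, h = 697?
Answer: -69808736852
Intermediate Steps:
G(A, d) = 4 + d**2 (G(A, d) = d**2 + 4 = 4 + d**2)
(-41558 - 46833)*(G(-704, h) + 303959) = (-41558 - 46833)*((4 + 697**2) + 303959) = -88391*((4 + 485809) + 303959) = -88391*(485813 + 303959) = -88391*789772 = -69808736852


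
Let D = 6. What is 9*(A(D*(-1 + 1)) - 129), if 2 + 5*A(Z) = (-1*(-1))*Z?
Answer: -5823/5 ≈ -1164.6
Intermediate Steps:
A(Z) = -⅖ + Z/5 (A(Z) = -⅖ + ((-1*(-1))*Z)/5 = -⅖ + (1*Z)/5 = -⅖ + Z/5)
9*(A(D*(-1 + 1)) - 129) = 9*((-⅖ + (6*(-1 + 1))/5) - 129) = 9*((-⅖ + (6*0)/5) - 129) = 9*((-⅖ + (⅕)*0) - 129) = 9*((-⅖ + 0) - 129) = 9*(-⅖ - 129) = 9*(-647/5) = -5823/5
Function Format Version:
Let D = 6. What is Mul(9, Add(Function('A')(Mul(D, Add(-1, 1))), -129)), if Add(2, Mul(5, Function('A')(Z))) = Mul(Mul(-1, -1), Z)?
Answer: Rational(-5823, 5) ≈ -1164.6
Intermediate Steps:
Function('A')(Z) = Add(Rational(-2, 5), Mul(Rational(1, 5), Z)) (Function('A')(Z) = Add(Rational(-2, 5), Mul(Rational(1, 5), Mul(Mul(-1, -1), Z))) = Add(Rational(-2, 5), Mul(Rational(1, 5), Mul(1, Z))) = Add(Rational(-2, 5), Mul(Rational(1, 5), Z)))
Mul(9, Add(Function('A')(Mul(D, Add(-1, 1))), -129)) = Mul(9, Add(Add(Rational(-2, 5), Mul(Rational(1, 5), Mul(6, Add(-1, 1)))), -129)) = Mul(9, Add(Add(Rational(-2, 5), Mul(Rational(1, 5), Mul(6, 0))), -129)) = Mul(9, Add(Add(Rational(-2, 5), Mul(Rational(1, 5), 0)), -129)) = Mul(9, Add(Add(Rational(-2, 5), 0), -129)) = Mul(9, Add(Rational(-2, 5), -129)) = Mul(9, Rational(-647, 5)) = Rational(-5823, 5)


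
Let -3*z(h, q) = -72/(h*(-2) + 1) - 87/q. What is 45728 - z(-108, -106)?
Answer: 1051839205/23002 ≈ 45728.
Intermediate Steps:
z(h, q) = 24/(1 - 2*h) + 29/q (z(h, q) = -(-72/(h*(-2) + 1) - 87/q)/3 = -(-72/(-2*h + 1) - 87/q)/3 = -(-72/(1 - 2*h) - 87/q)/3 = -(-87/q - 72/(1 - 2*h))/3 = 24/(1 - 2*h) + 29/q)
45728 - z(-108, -106) = 45728 - (-29 - 24*(-106) + 58*(-108))/((-106)*(-1 + 2*(-108))) = 45728 - (-1)*(-29 + 2544 - 6264)/(106*(-1 - 216)) = 45728 - (-1)*(-3749)/(106*(-217)) = 45728 - (-1)*(-1)*(-3749)/(106*217) = 45728 - 1*(-3749/23002) = 45728 + 3749/23002 = 1051839205/23002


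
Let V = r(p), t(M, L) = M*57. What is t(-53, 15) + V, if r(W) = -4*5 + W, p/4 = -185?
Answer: -3781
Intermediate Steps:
p = -740 (p = 4*(-185) = -740)
t(M, L) = 57*M
r(W) = -20 + W
V = -760 (V = -20 - 740 = -760)
t(-53, 15) + V = 57*(-53) - 760 = -3021 - 760 = -3781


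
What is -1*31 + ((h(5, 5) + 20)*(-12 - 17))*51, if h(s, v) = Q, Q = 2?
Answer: -32569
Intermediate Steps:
h(s, v) = 2
-1*31 + ((h(5, 5) + 20)*(-12 - 17))*51 = -1*31 + ((2 + 20)*(-12 - 17))*51 = -31 + (22*(-29))*51 = -31 - 638*51 = -31 - 32538 = -32569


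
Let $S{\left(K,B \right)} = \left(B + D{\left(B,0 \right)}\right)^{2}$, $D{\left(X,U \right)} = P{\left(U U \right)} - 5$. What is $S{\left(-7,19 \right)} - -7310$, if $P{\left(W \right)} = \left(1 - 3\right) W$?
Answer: $7506$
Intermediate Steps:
$P{\left(W \right)} = - 2 W$
$D{\left(X,U \right)} = -5 - 2 U^{2}$ ($D{\left(X,U \right)} = - 2 U U - 5 = - 2 U^{2} - 5 = -5 - 2 U^{2}$)
$S{\left(K,B \right)} = \left(-5 + B\right)^{2}$ ($S{\left(K,B \right)} = \left(B - \left(5 + 2 \cdot 0^{2}\right)\right)^{2} = \left(B - 5\right)^{2} = \left(-5 + B\right)^{2}$)
$S{\left(-7,19 \right)} - -7310 = \left(5 - 19\right)^{2} - -7310 = \left(5 - 19\right)^{2} + 7310 = \left(-14\right)^{2} + 7310 = 196 + 7310 = 7506$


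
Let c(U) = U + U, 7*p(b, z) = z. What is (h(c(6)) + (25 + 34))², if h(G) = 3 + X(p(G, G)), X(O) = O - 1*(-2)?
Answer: 211600/49 ≈ 4318.4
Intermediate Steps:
p(b, z) = z/7
c(U) = 2*U
X(O) = 2 + O (X(O) = O + 2 = 2 + O)
h(G) = 5 + G/7 (h(G) = 3 + (2 + G/7) = 5 + G/7)
(h(c(6)) + (25 + 34))² = ((5 + (2*6)/7) + (25 + 34))² = ((5 + (⅐)*12) + 59)² = ((5 + 12/7) + 59)² = (47/7 + 59)² = (460/7)² = 211600/49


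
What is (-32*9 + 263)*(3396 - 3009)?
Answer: -9675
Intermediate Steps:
(-32*9 + 263)*(3396 - 3009) = (-288 + 263)*387 = -25*387 = -9675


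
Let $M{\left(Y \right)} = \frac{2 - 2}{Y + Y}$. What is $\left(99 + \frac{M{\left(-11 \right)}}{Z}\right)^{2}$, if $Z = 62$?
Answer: $9801$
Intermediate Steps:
$M{\left(Y \right)} = 0$ ($M{\left(Y \right)} = \frac{0}{2 Y} = 0 \frac{1}{2 Y} = 0$)
$\left(99 + \frac{M{\left(-11 \right)}}{Z}\right)^{2} = \left(99 + \frac{0}{62}\right)^{2} = \left(99 + 0 \cdot \frac{1}{62}\right)^{2} = \left(99 + 0\right)^{2} = 99^{2} = 9801$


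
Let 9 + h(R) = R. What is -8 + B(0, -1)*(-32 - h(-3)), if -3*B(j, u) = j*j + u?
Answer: -44/3 ≈ -14.667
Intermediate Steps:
B(j, u) = -u/3 - j**2/3 (B(j, u) = -(j*j + u)/3 = -(j**2 + u)/3 = -(u + j**2)/3 = -u/3 - j**2/3)
h(R) = -9 + R
-8 + B(0, -1)*(-32 - h(-3)) = -8 + (-1/3*(-1) - 1/3*0**2)*(-32 - (-9 - 3)) = -8 + (1/3 - 1/3*0)*(-32 - 1*(-12)) = -8 + (1/3 + 0)*(-32 + 12) = -8 + (1/3)*(-20) = -8 - 20/3 = -44/3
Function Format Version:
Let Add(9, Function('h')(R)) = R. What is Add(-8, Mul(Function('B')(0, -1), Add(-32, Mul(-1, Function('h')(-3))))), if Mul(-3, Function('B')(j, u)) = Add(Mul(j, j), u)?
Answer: Rational(-44, 3) ≈ -14.667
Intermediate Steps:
Function('B')(j, u) = Add(Mul(Rational(-1, 3), u), Mul(Rational(-1, 3), Pow(j, 2))) (Function('B')(j, u) = Mul(Rational(-1, 3), Add(Mul(j, j), u)) = Mul(Rational(-1, 3), Add(Pow(j, 2), u)) = Mul(Rational(-1, 3), Add(u, Pow(j, 2))) = Add(Mul(Rational(-1, 3), u), Mul(Rational(-1, 3), Pow(j, 2))))
Function('h')(R) = Add(-9, R)
Add(-8, Mul(Function('B')(0, -1), Add(-32, Mul(-1, Function('h')(-3))))) = Add(-8, Mul(Add(Mul(Rational(-1, 3), -1), Mul(Rational(-1, 3), Pow(0, 2))), Add(-32, Mul(-1, Add(-9, -3))))) = Add(-8, Mul(Add(Rational(1, 3), Mul(Rational(-1, 3), 0)), Add(-32, Mul(-1, -12)))) = Add(-8, Mul(Add(Rational(1, 3), 0), Add(-32, 12))) = Add(-8, Mul(Rational(1, 3), -20)) = Add(-8, Rational(-20, 3)) = Rational(-44, 3)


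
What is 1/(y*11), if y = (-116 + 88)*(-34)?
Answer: 1/10472 ≈ 9.5493e-5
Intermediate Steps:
y = 952 (y = -28*(-34) = 952)
1/(y*11) = 1/(952*11) = 1/10472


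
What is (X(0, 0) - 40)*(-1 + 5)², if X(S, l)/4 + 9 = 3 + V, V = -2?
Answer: -1152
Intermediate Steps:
X(S, l) = -32 (X(S, l) = -36 + 4*(3 - 2) = -36 + 4*1 = -36 + 4 = -32)
(X(0, 0) - 40)*(-1 + 5)² = (-32 - 40)*(-1 + 5)² = -72*4² = -72*16 = -1152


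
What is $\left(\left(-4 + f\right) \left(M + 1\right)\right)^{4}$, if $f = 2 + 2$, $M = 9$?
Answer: $0$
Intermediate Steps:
$f = 4$
$\left(\left(-4 + f\right) \left(M + 1\right)\right)^{4} = \left(\left(-4 + 4\right) \left(9 + 1\right)\right)^{4} = \left(0 \cdot 10\right)^{4} = 0^{4} = 0$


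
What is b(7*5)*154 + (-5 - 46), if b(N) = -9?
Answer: -1437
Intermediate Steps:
b(7*5)*154 + (-5 - 46) = -9*154 + (-5 - 46) = -1386 - 51 = -1437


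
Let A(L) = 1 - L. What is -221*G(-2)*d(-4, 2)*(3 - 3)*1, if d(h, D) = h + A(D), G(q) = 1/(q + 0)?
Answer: 0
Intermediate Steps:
G(q) = 1/q
d(h, D) = 1 + h - D (d(h, D) = h + (1 - D) = 1 + h - D)
-221*G(-2)*d(-4, 2)*(3 - 3)*1 = -221*(1 - 4 - 1*2)/(-2)*(3 - 3)*1 = -221*(-(1 - 4 - 2)/2)*0*1 = -221*(-1/2*(-5))*0 = -1105*0/2 = -221*0 = 0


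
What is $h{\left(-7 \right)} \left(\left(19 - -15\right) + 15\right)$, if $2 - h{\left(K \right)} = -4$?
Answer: $294$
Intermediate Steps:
$h{\left(K \right)} = 6$ ($h{\left(K \right)} = 2 - -4 = 2 + 4 = 6$)
$h{\left(-7 \right)} \left(\left(19 - -15\right) + 15\right) = 6 \left(\left(19 - -15\right) + 15\right) = 6 \left(\left(19 + 15\right) + 15\right) = 6 \left(34 + 15\right) = 6 \cdot 49 = 294$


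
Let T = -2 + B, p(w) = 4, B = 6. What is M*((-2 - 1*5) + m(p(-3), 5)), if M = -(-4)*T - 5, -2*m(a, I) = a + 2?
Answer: -110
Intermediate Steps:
m(a, I) = -1 - a/2 (m(a, I) = -(a + 2)/2 = -(2 + a)/2 = -1 - a/2)
T = 4 (T = -2 + 6 = 4)
M = 11 (M = -(-4)*4 - 5 = -4*(-4) - 5 = 16 - 5 = 11)
M*((-2 - 1*5) + m(p(-3), 5)) = 11*((-2 - 1*5) + (-1 - 1/2*4)) = 11*((-2 - 5) + (-1 - 2)) = 11*(-7 - 3) = 11*(-10) = -110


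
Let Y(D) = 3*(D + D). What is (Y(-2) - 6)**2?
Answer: 324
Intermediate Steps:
Y(D) = 6*D (Y(D) = 3*(2*D) = 6*D)
(Y(-2) - 6)**2 = (6*(-2) - 6)**2 = (-12 - 6)**2 = (-18)**2 = 324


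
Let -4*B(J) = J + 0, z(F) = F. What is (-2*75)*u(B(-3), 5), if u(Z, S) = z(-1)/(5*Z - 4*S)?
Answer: -120/13 ≈ -9.2308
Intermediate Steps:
B(J) = -J/4 (B(J) = -(J + 0)/4 = -J/4)
u(Z, S) = -1/(-4*S + 5*Z) (u(Z, S) = -1/(5*Z - 4*S) = -1/(-4*S + 5*Z))
(-2*75)*u(B(-3), 5) = (-2*75)/(-(-5)*(-3)/4 + 4*5) = -150/(-5*3/4 + 20) = -150/(-15/4 + 20) = -150/65/4 = -150*4/65 = -120/13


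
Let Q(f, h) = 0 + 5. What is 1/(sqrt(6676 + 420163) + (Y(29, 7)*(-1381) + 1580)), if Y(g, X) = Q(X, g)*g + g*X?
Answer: -479008/229448237225 - 7*sqrt(8711)/229448237225 ≈ -2.0905e-6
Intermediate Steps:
Q(f, h) = 5
Y(g, X) = 5*g + X*g (Y(g, X) = 5*g + g*X = 5*g + X*g)
1/(sqrt(6676 + 420163) + (Y(29, 7)*(-1381) + 1580)) = 1/(sqrt(6676 + 420163) + ((29*(5 + 7))*(-1381) + 1580)) = 1/(sqrt(426839) + ((29*12)*(-1381) + 1580)) = 1/(7*sqrt(8711) + (348*(-1381) + 1580)) = 1/(7*sqrt(8711) + (-480588 + 1580)) = 1/(7*sqrt(8711) - 479008) = 1/(-479008 + 7*sqrt(8711))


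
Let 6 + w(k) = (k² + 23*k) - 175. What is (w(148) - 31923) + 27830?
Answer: 21034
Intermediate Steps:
w(k) = -181 + k² + 23*k (w(k) = -6 + ((k² + 23*k) - 175) = -6 + (-175 + k² + 23*k) = -181 + k² + 23*k)
(w(148) - 31923) + 27830 = ((-181 + 148² + 23*148) - 31923) + 27830 = ((-181 + 21904 + 3404) - 31923) + 27830 = (25127 - 31923) + 27830 = -6796 + 27830 = 21034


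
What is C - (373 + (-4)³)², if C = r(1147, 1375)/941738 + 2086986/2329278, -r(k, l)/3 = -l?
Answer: -4986720106389773/52227847742 ≈ -95480.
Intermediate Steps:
r(k, l) = 3*l (r(k, l) = -(-3)*l = 3*l)
C = 47023864129/52227847742 (C = (3*1375)/941738 + 2086986/2329278 = 4125*(1/941738) + 2086986*(1/2329278) = 4125/941738 + 347831/388213 = 47023864129/52227847742 ≈ 0.90036)
C - (373 + (-4)³)² = 47023864129/52227847742 - (373 + (-4)³)² = 47023864129/52227847742 - (373 - 64)² = 47023864129/52227847742 - 1*309² = 47023864129/52227847742 - 1*95481 = 47023864129/52227847742 - 95481 = -4986720106389773/52227847742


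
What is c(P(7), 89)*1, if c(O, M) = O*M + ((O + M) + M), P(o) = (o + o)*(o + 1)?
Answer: 10258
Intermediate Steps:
P(o) = 2*o*(1 + o) (P(o) = (2*o)*(1 + o) = 2*o*(1 + o))
c(O, M) = O + 2*M + M*O (c(O, M) = M*O + ((M + O) + M) = M*O + (O + 2*M) = O + 2*M + M*O)
c(P(7), 89)*1 = (2*7*(1 + 7) + 2*89 + 89*(2*7*(1 + 7)))*1 = (2*7*8 + 178 + 89*(2*7*8))*1 = (112 + 178 + 89*112)*1 = (112 + 178 + 9968)*1 = 10258*1 = 10258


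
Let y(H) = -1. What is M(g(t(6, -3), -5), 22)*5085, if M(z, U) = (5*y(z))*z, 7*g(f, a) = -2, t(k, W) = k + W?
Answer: 50850/7 ≈ 7264.3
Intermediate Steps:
t(k, W) = W + k
g(f, a) = -2/7 (g(f, a) = (⅐)*(-2) = -2/7)
M(z, U) = -5*z (M(z, U) = (5*(-1))*z = -5*z)
M(g(t(6, -3), -5), 22)*5085 = -5*(-2/7)*5085 = (10/7)*5085 = 50850/7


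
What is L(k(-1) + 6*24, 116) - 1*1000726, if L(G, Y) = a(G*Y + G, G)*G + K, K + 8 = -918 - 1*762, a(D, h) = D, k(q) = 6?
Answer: 1630086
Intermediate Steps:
K = -1688 (K = -8 + (-918 - 1*762) = -8 + (-918 - 762) = -8 - 1680 = -1688)
L(G, Y) = -1688 + G*(G + G*Y) (L(G, Y) = (G*Y + G)*G - 1688 = (G + G*Y)*G - 1688 = G*(G + G*Y) - 1688 = -1688 + G*(G + G*Y))
L(k(-1) + 6*24, 116) - 1*1000726 = (-1688 + (6 + 6*24)²*(1 + 116)) - 1*1000726 = (-1688 + (6 + 144)²*117) - 1000726 = (-1688 + 150²*117) - 1000726 = (-1688 + 22500*117) - 1000726 = (-1688 + 2632500) - 1000726 = 2630812 - 1000726 = 1630086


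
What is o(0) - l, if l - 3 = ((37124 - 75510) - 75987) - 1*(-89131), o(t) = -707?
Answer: 24532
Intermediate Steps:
l = -25239 (l = 3 + (((37124 - 75510) - 75987) - 1*(-89131)) = 3 + ((-38386 - 75987) + 89131) = 3 + (-114373 + 89131) = 3 - 25242 = -25239)
o(0) - l = -707 - 1*(-25239) = -707 + 25239 = 24532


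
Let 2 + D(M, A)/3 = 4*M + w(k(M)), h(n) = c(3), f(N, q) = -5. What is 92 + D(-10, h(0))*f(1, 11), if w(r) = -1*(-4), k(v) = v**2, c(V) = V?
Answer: 662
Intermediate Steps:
h(n) = 3
w(r) = 4
D(M, A) = 6 + 12*M (D(M, A) = -6 + 3*(4*M + 4) = -6 + 3*(4 + 4*M) = -6 + (12 + 12*M) = 6 + 12*M)
92 + D(-10, h(0))*f(1, 11) = 92 + (6 + 12*(-10))*(-5) = 92 + (6 - 120)*(-5) = 92 - 114*(-5) = 92 + 570 = 662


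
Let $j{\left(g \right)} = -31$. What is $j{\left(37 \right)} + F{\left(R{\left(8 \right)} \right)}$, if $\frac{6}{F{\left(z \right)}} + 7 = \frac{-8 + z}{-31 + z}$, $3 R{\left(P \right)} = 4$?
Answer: $- \frac{6409}{201} \approx -31.886$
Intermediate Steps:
$R{\left(P \right)} = \frac{4}{3}$ ($R{\left(P \right)} = \frac{1}{3} \cdot 4 = \frac{4}{3}$)
$F{\left(z \right)} = \frac{6}{-7 + \frac{-8 + z}{-31 + z}}$
$j{\left(37 \right)} + F{\left(R{\left(8 \right)} \right)} = -31 + \frac{6 \left(31 - \frac{4}{3}\right)}{-209 + 6 \cdot \frac{4}{3}} = -31 + \frac{6 \left(31 - \frac{4}{3}\right)}{-209 + 8} = -31 + 6 \frac{1}{-201} \cdot \frac{89}{3} = -31 + 6 \left(- \frac{1}{201}\right) \frac{89}{3} = -31 - \frac{178}{201} = - \frac{6409}{201}$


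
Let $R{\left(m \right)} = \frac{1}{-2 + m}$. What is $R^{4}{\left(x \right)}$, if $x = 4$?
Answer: $\frac{1}{16} \approx 0.0625$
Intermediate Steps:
$R^{4}{\left(x \right)} = \left(\frac{1}{-2 + 4}\right)^{4} = \left(\frac{1}{2}\right)^{4} = \frac{1}{16}$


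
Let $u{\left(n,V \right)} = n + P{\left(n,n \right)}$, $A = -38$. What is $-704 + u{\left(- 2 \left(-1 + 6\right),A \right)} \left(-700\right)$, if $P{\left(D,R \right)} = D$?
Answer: $13296$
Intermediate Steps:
$u{\left(n,V \right)} = 2 n$ ($u{\left(n,V \right)} = n + n = 2 n$)
$-704 + u{\left(- 2 \left(-1 + 6\right),A \right)} \left(-700\right) = -704 + 2 \left(- 2 \left(-1 + 6\right)\right) \left(-700\right) = -704 + 2 \left(\left(-2\right) 5\right) \left(-700\right) = -704 + 2 \left(-10\right) \left(-700\right) = -704 - -14000 = -704 + 14000 = 13296$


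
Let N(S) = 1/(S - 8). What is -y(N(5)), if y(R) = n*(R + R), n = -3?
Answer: -2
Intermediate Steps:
N(S) = 1/(-8 + S)
y(R) = -6*R (y(R) = -3*(R + R) = -6*R)
-y(N(5)) = -(-6)/(-8 + 5) = -(-6)/(-3) = -(-6)*(-1)/3 = -1*2 = -2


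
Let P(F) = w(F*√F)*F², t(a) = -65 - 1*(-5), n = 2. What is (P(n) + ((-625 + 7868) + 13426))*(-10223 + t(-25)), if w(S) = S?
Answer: -212539327 - 82264*√2 ≈ -2.1266e+8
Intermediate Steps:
t(a) = -60 (t(a) = -65 + 5 = -60)
P(F) = F^(7/2) (P(F) = (F*√F)*F² = F^(3/2)*F² = F^(7/2))
(P(n) + ((-625 + 7868) + 13426))*(-10223 + t(-25)) = (2^(7/2) + ((-625 + 7868) + 13426))*(-10223 - 60) = (8*√2 + (7243 + 13426))*(-10283) = (8*√2 + 20669)*(-10283) = (20669 + 8*√2)*(-10283) = -212539327 - 82264*√2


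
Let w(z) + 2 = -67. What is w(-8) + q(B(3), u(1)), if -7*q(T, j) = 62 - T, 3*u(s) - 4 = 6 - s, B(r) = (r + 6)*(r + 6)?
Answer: -464/7 ≈ -66.286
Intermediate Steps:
w(z) = -69 (w(z) = -2 - 67 = -69)
B(r) = (6 + r)² (B(r) = (6 + r)*(6 + r) = (6 + r)²)
u(s) = 10/3 - s/3 (u(s) = 4/3 + (6 - s)/3 = 4/3 + (2 - s/3) = 10/3 - s/3)
q(T, j) = -62/7 + T/7 (q(T, j) = -(62 - T)/7 = -62/7 + T/7)
w(-8) + q(B(3), u(1)) = -69 + (-62/7 + (6 + 3)²/7) = -69 + (-62/7 + (⅐)*9²) = -69 + (-62/7 + (⅐)*81) = -69 + (-62/7 + 81/7) = -69 + 19/7 = -464/7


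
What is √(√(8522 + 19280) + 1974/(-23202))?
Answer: √(-1272243 + 14953689*√27802)/3867 ≈ 12.909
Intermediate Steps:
√(√(8522 + 19280) + 1974/(-23202)) = √(√27802 + 1974*(-1/23202)) = √(√27802 - 329/3867) = √(-329/3867 + √27802)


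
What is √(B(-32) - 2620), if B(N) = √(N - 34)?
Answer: √(-2620 + I*√66) ≈ 0.07936 + 51.186*I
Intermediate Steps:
B(N) = √(-34 + N)
√(B(-32) - 2620) = √(√(-34 - 32) - 2620) = √(√(-66) - 2620) = √(I*√66 - 2620) = √(-2620 + I*√66)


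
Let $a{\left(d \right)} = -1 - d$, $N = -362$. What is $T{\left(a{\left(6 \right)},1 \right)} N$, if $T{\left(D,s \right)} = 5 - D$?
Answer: $-4344$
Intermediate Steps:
$T{\left(a{\left(6 \right)},1 \right)} N = \left(5 - \left(-1 - 6\right)\right) \left(-362\right) = \left(5 - -7\right) \left(-362\right) = \left(5 + 7\right) \left(-362\right) = 12 \left(-362\right) = -4344$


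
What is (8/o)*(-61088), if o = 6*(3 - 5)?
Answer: 122176/3 ≈ 40725.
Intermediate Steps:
o = -12 (o = 6*(-2) = -12)
(8/o)*(-61088) = (8/(-12))*(-61088) = (8*(-1/12))*(-61088) = -⅔*(-61088) = 122176/3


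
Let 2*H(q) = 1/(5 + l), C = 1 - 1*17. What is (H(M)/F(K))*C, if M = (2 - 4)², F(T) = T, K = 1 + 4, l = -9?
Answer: ⅖ ≈ 0.40000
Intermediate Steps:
K = 5
M = 4 (M = (-2)² = 4)
C = -16 (C = 1 - 17 = -16)
H(q) = -⅛ (H(q) = 1/(2*(5 - 9)) = (½)/(-4) = (½)*(-¼) = -⅛)
(H(M)/F(K))*C = -⅛/5*(-16) = -⅛*⅕*(-16) = -1/40*(-16) = ⅖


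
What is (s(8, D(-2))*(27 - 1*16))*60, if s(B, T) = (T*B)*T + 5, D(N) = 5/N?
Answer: 36300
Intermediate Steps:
s(B, T) = 5 + B*T² (s(B, T) = (B*T)*T + 5 = B*T² + 5 = 5 + B*T²)
(s(8, D(-2))*(27 - 1*16))*60 = ((5 + 8*(5/(-2))²)*(27 - 1*16))*60 = ((5 + 8*(5*(-½))²)*(27 - 16))*60 = ((5 + 8*(-5/2)²)*11)*60 = ((5 + 8*(25/4))*11)*60 = ((5 + 50)*11)*60 = (55*11)*60 = 605*60 = 36300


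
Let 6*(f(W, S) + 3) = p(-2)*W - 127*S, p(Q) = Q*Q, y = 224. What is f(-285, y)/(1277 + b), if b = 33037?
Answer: -14803/102942 ≈ -0.14380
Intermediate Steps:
p(Q) = Q**2
f(W, S) = -3 - 127*S/6 + 2*W/3 (f(W, S) = -3 + ((-2)**2*W - 127*S)/6 = -3 + (4*W - 127*S)/6 = -3 + (-127*S + 4*W)/6 = -3 + (-127*S/6 + 2*W/3) = -3 - 127*S/6 + 2*W/3)
f(-285, y)/(1277 + b) = (-3 - 127/6*224 + (2/3)*(-285))/(1277 + 33037) = (-3 - 14224/3 - 190)/34314 = -14803/3*1/34314 = -14803/102942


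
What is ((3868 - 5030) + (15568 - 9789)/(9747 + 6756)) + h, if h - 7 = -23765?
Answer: -411248981/16503 ≈ -24920.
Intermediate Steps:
h = -23758 (h = 7 - 23765 = -23758)
((3868 - 5030) + (15568 - 9789)/(9747 + 6756)) + h = ((3868 - 5030) + (15568 - 9789)/(9747 + 6756)) - 23758 = (-1162 + 5779/16503) - 23758 = -19170707/16503 - 23758 = -411248981/16503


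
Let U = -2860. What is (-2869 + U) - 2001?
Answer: -7730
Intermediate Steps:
(-2869 + U) - 2001 = (-2869 - 2860) - 2001 = -5729 - 2001 = -7730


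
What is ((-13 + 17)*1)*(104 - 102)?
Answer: 8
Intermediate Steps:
((-13 + 17)*1)*(104 - 102) = (4*1)*2 = 4*2 = 8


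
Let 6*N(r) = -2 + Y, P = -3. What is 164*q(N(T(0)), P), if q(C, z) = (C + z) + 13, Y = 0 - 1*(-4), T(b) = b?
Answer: 5084/3 ≈ 1694.7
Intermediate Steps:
Y = 4 (Y = 0 + 4 = 4)
N(r) = ⅓ (N(r) = (-2 + 4)/6 = (⅙)*2 = ⅓)
q(C, z) = 13 + C + z
164*q(N(T(0)), P) = 164*(13 + ⅓ - 3) = 164*(31/3) = 5084/3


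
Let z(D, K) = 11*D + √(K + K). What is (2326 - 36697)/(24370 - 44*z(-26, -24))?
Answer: -11141631/11979746 - 26532*I*√3/5989873 ≈ -0.93004 - 0.0076721*I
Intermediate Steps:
z(D, K) = 11*D + √2*√K (z(D, K) = 11*D + √(2*K) = 11*D + √2*√K)
(2326 - 36697)/(24370 - 44*z(-26, -24)) = (2326 - 36697)/(24370 - 44*(11*(-26) + √2*√(-24))) = -34371/(24370 - 44*(-286 + √2*(2*I*√6))) = -34371/(24370 - 44*(-286 + 4*I*√3)) = -34371/(24370 + (12584 - 176*I*√3)) = -34371/(36954 - 176*I*√3)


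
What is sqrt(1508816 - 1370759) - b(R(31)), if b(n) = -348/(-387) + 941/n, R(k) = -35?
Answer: 117329/4515 + sqrt(138057) ≈ 397.55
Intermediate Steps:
b(n) = 116/129 + 941/n (b(n) = -348*(-1/387) + 941/n = 116/129 + 941/n)
sqrt(1508816 - 1370759) - b(R(31)) = sqrt(1508816 - 1370759) - (116/129 + 941/(-35)) = sqrt(138057) - (116/129 + 941*(-1/35)) = sqrt(138057) - (116/129 - 941/35) = sqrt(138057) - 1*(-117329/4515) = sqrt(138057) + 117329/4515 = 117329/4515 + sqrt(138057)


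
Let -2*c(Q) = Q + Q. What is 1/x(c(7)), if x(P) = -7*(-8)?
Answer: 1/56 ≈ 0.017857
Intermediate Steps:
c(Q) = -Q (c(Q) = -(Q + Q)/2 = -Q)
x(P) = 56
1/x(c(7)) = 1/56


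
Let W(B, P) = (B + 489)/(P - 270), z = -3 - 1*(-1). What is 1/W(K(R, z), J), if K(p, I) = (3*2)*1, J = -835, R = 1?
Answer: -221/99 ≈ -2.2323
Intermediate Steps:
z = -2 (z = -3 + 1 = -2)
K(p, I) = 6 (K(p, I) = 6*1 = 6)
W(B, P) = (489 + B)/(-270 + P)
1/W(K(R, z), J) = 1/((489 + 6)/(-270 - 835)) = 1/(495/(-1105)) = 1/(-1/1105*495) = 1/(-99/221) = -221/99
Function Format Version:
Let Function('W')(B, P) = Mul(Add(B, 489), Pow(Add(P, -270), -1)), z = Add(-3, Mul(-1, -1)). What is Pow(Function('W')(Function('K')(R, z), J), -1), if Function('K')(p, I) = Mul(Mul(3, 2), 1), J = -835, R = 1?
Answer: Rational(-221, 99) ≈ -2.2323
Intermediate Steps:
z = -2 (z = Add(-3, 1) = -2)
Function('K')(p, I) = 6 (Function('K')(p, I) = Mul(6, 1) = 6)
Function('W')(B, P) = Mul(Pow(Add(-270, P), -1), Add(489, B)) (Function('W')(B, P) = Mul(Add(489, B), Pow(Add(-270, P), -1)) = Mul(Pow(Add(-270, P), -1), Add(489, B)))
Pow(Function('W')(Function('K')(R, z), J), -1) = Pow(Mul(Pow(Add(-270, -835), -1), Add(489, 6)), -1) = Pow(Mul(Pow(-1105, -1), 495), -1) = Pow(Mul(Rational(-1, 1105), 495), -1) = Pow(Rational(-99, 221), -1) = Rational(-221, 99)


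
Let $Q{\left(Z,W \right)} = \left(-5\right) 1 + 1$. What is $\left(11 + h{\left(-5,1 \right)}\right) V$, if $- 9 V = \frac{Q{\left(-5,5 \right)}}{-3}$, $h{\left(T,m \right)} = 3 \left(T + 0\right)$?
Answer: $\frac{16}{27} \approx 0.59259$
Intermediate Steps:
$Q{\left(Z,W \right)} = -4$ ($Q{\left(Z,W \right)} = -5 + 1 = -4$)
$h{\left(T,m \right)} = 3 T$
$V = - \frac{4}{27}$ ($V = - \frac{\left(-4\right) \frac{1}{-3}}{9} = - \frac{\left(-4\right) \left(- \frac{1}{3}\right)}{9} = \left(- \frac{1}{9}\right) \frac{4}{3} = - \frac{4}{27} \approx -0.14815$)
$\left(11 + h{\left(-5,1 \right)}\right) V = \left(11 + 3 \left(-5\right)\right) \left(- \frac{4}{27}\right) = \left(11 - 15\right) \left(- \frac{4}{27}\right) = \left(-4\right) \left(- \frac{4}{27}\right) = \frac{16}{27}$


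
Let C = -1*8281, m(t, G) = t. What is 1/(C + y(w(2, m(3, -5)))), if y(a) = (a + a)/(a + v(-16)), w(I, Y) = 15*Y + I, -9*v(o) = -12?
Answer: -145/1200463 ≈ -0.00012079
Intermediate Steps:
v(o) = 4/3 (v(o) = -⅑*(-12) = 4/3)
w(I, Y) = I + 15*Y
C = -8281
y(a) = 2*a/(4/3 + a) (y(a) = (a + a)/(a + 4/3) = (2*a)/(4/3 + a) = 2*a/(4/3 + a))
1/(C + y(w(2, m(3, -5)))) = 1/(-8281 + 6*(2 + 15*3)/(4 + 3*(2 + 15*3))) = 1/(-8281 + 6*(2 + 45)/(4 + 3*(2 + 45))) = 1/(-8281 + 6*47/(4 + 3*47)) = 1/(-8281 + 6*47/(4 + 141)) = 1/(-8281 + 6*47/145) = 1/(-8281 + 6*47*(1/145)) = 1/(-8281 + 282/145) = 1/(-1200463/145) = -145/1200463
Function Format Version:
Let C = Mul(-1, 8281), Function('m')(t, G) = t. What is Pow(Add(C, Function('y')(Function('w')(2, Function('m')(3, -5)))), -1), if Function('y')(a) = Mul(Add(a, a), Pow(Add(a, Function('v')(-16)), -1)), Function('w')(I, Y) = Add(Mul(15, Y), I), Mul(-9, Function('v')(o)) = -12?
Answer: Rational(-145, 1200463) ≈ -0.00012079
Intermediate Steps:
Function('v')(o) = Rational(4, 3) (Function('v')(o) = Mul(Rational(-1, 9), -12) = Rational(4, 3))
Function('w')(I, Y) = Add(I, Mul(15, Y))
C = -8281
Function('y')(a) = Mul(2, a, Pow(Add(Rational(4, 3), a), -1)) (Function('y')(a) = Mul(Add(a, a), Pow(Add(a, Rational(4, 3)), -1)) = Mul(Mul(2, a), Pow(Add(Rational(4, 3), a), -1)) = Mul(2, a, Pow(Add(Rational(4, 3), a), -1)))
Pow(Add(C, Function('y')(Function('w')(2, Function('m')(3, -5)))), -1) = Pow(Add(-8281, Mul(6, Add(2, Mul(15, 3)), Pow(Add(4, Mul(3, Add(2, Mul(15, 3)))), -1))), -1) = Pow(Add(-8281, Mul(6, Add(2, 45), Pow(Add(4, Mul(3, Add(2, 45))), -1))), -1) = Pow(Add(-8281, Mul(6, 47, Pow(Add(4, Mul(3, 47)), -1))), -1) = Pow(Add(-8281, Mul(6, 47, Pow(Add(4, 141), -1))), -1) = Pow(Add(-8281, Mul(6, 47, Pow(145, -1))), -1) = Pow(Add(-8281, Mul(6, 47, Rational(1, 145))), -1) = Pow(Add(-8281, Rational(282, 145)), -1) = Pow(Rational(-1200463, 145), -1) = Rational(-145, 1200463)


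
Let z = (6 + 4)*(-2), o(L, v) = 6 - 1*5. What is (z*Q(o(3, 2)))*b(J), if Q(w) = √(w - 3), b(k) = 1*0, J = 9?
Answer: 0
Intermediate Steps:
o(L, v) = 1 (o(L, v) = 6 - 5 = 1)
b(k) = 0
Q(w) = √(-3 + w)
z = -20 (z = 10*(-2) = -20)
(z*Q(o(3, 2)))*b(J) = -20*√(-3 + 1)*0 = -20*I*√2*0 = 0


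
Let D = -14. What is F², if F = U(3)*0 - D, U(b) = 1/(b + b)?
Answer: 196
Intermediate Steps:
U(b) = 1/(2*b)
F = 14 (F = ((½)/3)*0 - 1*(-14) = ((½)*(⅓))*0 + 14 = (⅙)*0 + 14 = 0 + 14 = 14)
F² = 14² = 196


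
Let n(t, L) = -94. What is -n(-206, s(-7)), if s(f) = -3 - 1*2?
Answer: 94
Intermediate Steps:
s(f) = -5 (s(f) = -3 - 2 = -5)
-n(-206, s(-7)) = -1*(-94) = 94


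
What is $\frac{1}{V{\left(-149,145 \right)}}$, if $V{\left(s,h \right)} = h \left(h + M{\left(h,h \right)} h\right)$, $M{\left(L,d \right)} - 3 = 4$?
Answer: $\frac{1}{168200} \approx 5.9453 \cdot 10^{-6}$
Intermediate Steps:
$M{\left(L,d \right)} = 7$ ($M{\left(L,d \right)} = 3 + 4 = 7$)
$V{\left(s,h \right)} = 8 h^{2}$ ($V{\left(s,h \right)} = h \left(h + 7 h\right) = h 8 h = 8 h^{2}$)
$\frac{1}{V{\left(-149,145 \right)}} = \frac{1}{8 \cdot 145^{2}} = \frac{1}{8 \cdot 21025} = \frac{1}{168200}$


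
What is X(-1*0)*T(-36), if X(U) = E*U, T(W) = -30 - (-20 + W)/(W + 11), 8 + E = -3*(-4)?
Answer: 0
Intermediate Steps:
E = 4 (E = -8 - 3*(-4) = -8 + 12 = 4)
T(W) = -30 - (-20 + W)/(11 + W)
X(U) = 4*U
X(-1*0)*T(-36) = (4*(-1*0))*(31*(-10 - 1*(-36))/(11 - 36)) = (4*0)*(31*(-10 + 36)/(-25)) = 0*(31*(-1/25)*26) = 0*(-806/25) = 0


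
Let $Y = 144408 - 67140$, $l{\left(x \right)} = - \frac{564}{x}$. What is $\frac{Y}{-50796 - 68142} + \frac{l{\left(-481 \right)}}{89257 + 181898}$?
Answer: $- \frac{559869705706}{861808592255} \approx -0.64964$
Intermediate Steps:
$Y = 77268$
$\frac{Y}{-50796 - 68142} + \frac{l{\left(-481 \right)}}{89257 + 181898} = \frac{77268}{-50796 - 68142} + \frac{\left(-564\right) \frac{1}{-481}}{89257 + 181898} = \frac{77268}{-118938} + \frac{\left(-564\right) \left(- \frac{1}{481}\right)}{271155} = 77268 \left(- \frac{1}{118938}\right) + \frac{564}{481} \cdot \frac{1}{271155} = - \frac{12878}{19823} + \frac{188}{43475185} = - \frac{559869705706}{861808592255}$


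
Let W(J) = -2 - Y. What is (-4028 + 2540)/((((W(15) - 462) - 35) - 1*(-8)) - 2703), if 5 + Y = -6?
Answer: 496/1061 ≈ 0.46748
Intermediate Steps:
Y = -11 (Y = -5 - 6 = -11)
W(J) = 9 (W(J) = -2 - 1*(-11) = -2 + 11 = 9)
(-4028 + 2540)/((((W(15) - 462) - 35) - 1*(-8)) - 2703) = (-4028 + 2540)/((((9 - 462) - 35) - 1*(-8)) - 2703) = -1488/(((-453 - 35) + 8) - 2703) = -1488/((-488 + 8) - 2703) = -1488/(-480 - 2703) = -1488/(-3183) = -1488*(-1/3183) = 496/1061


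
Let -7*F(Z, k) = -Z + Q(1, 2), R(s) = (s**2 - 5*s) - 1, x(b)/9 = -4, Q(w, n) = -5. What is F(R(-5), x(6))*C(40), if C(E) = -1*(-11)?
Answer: 594/7 ≈ 84.857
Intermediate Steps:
x(b) = -36 (x(b) = 9*(-4) = -36)
R(s) = -1 + s**2 - 5*s
C(E) = 11
F(Z, k) = 5/7 + Z/7 (F(Z, k) = -(-Z - 5)/7 = -(-5 - Z)/7 = 5/7 + Z/7)
F(R(-5), x(6))*C(40) = (5/7 + (-1 + (-5)**2 - 5*(-5))/7)*11 = (5/7 + (-1 + 25 + 25)/7)*11 = (5/7 + (1/7)*49)*11 = (5/7 + 7)*11 = (54/7)*11 = 594/7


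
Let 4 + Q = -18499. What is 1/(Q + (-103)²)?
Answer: -1/7894 ≈ -0.00012668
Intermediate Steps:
Q = -18503 (Q = -4 - 18499 = -18503)
1/(Q + (-103)²) = 1/(-18503 + (-103)²) = 1/(-18503 + 10609) = 1/(-7894) = -1/7894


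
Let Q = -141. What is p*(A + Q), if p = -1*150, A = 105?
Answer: 5400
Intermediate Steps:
p = -150
p*(A + Q) = -150*(105 - 141) = -150*(-36) = 5400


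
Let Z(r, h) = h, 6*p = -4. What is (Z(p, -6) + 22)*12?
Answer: 192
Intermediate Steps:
p = -⅔ (p = (⅙)*(-4) = -⅔ ≈ -0.66667)
(Z(p, -6) + 22)*12 = (-6 + 22)*12 = 16*12 = 192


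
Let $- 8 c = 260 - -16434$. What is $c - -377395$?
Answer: $\frac{1501233}{4} \approx 3.7531 \cdot 10^{5}$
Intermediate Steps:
$c = - \frac{8347}{4}$ ($c = - \frac{260 - -16434}{8} = - \frac{260 + 16434}{8} = \left(- \frac{1}{8}\right) 16694 = - \frac{8347}{4} \approx -2086.8$)
$c - -377395 = - \frac{8347}{4} - -377395 = - \frac{8347}{4} + 377395 = \frac{1501233}{4}$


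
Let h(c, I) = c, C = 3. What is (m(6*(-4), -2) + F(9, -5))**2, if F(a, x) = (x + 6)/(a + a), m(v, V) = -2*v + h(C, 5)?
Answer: 844561/324 ≈ 2606.7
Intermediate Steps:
m(v, V) = 3 - 2*v (m(v, V) = -2*v + 3 = 3 - 2*v)
F(a, x) = (6 + x)/(2*a) (F(a, x) = (6 + x)/((2*a)) = (6 + x)*(1/(2*a)) = (6 + x)/(2*a))
(m(6*(-4), -2) + F(9, -5))**2 = ((3 - 12*(-4)) + (1/2)*(6 - 5)/9)**2 = ((3 - 2*(-24)) + (1/2)*(1/9)*1)**2 = ((3 + 48) + 1/18)**2 = (51 + 1/18)**2 = (919/18)**2 = 844561/324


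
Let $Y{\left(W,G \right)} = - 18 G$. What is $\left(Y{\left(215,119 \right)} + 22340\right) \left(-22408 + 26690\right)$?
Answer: $86487836$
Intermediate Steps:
$\left(Y{\left(215,119 \right)} + 22340\right) \left(-22408 + 26690\right) = \left(\left(-18\right) 119 + 22340\right) \left(-22408 + 26690\right) = \left(-2142 + 22340\right) 4282 = 20198 \cdot 4282 = 86487836$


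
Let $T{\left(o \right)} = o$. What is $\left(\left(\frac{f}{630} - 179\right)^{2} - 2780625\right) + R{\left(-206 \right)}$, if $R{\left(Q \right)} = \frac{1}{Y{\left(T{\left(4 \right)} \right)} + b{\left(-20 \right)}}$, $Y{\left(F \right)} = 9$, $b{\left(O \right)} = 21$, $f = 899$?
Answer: $- \frac{1091114928629}{396900} \approx -2.7491 \cdot 10^{6}$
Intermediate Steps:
$R{\left(Q \right)} = \frac{1}{30}$ ($R{\left(Q \right)} = \frac{1}{9 + 21} = \frac{1}{30}$)
$\left(\left(\frac{f}{630} - 179\right)^{2} - 2780625\right) + R{\left(-206 \right)} = \left(\left(\frac{899}{630} - 179\right)^{2} - 2780625\right) + \frac{1}{30} = \left(\left(- \frac{111871}{630}\right)^{2} - 2780625\right) + \frac{1}{30} = \left(\frac{12515120641}{396900} - 2780625\right) + \frac{1}{30} = - \frac{1091114941859}{396900} + \frac{1}{30} = - \frac{1091114928629}{396900}$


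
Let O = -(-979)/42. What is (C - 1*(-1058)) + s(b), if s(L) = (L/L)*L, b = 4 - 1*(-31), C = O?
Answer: 46885/42 ≈ 1116.3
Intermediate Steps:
O = 979/42 (O = -(-979)/42 = -11*(-89/42) = 979/42 ≈ 23.310)
C = 979/42 ≈ 23.310
b = 35 (b = 4 + 31 = 35)
s(L) = L (s(L) = 1*L = L)
(C - 1*(-1058)) + s(b) = (979/42 - 1*(-1058)) + 35 = (979/42 + 1058) + 35 = 45415/42 + 35 = 46885/42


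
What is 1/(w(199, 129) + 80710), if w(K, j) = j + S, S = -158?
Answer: 1/80681 ≈ 1.2394e-5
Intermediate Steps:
w(K, j) = -158 + j (w(K, j) = j - 158 = -158 + j)
1/(w(199, 129) + 80710) = 1/((-158 + 129) + 80710) = 1/(-29 + 80710) = 1/80681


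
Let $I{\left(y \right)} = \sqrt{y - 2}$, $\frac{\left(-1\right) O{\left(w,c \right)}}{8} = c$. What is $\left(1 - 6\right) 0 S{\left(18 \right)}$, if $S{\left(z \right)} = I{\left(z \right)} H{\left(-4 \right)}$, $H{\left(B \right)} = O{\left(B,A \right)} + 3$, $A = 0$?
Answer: $0$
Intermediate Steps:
$O{\left(w,c \right)} = - 8 c$
$I{\left(y \right)} = \sqrt{-2 + y}$
$H{\left(B \right)} = 3$ ($H{\left(B \right)} = \left(-8\right) 0 + 3 = 0 + 3 = 3$)
$S{\left(z \right)} = 3 \sqrt{-2 + z}$ ($S{\left(z \right)} = \sqrt{-2 + z} 3 = 3 \sqrt{-2 + z}$)
$\left(1 - 6\right) 0 S{\left(18 \right)} = \left(1 - 6\right) 0 \cdot 3 \sqrt{-2 + 18} = \left(-5\right) 0 \cdot 3 \sqrt{16} = 0 \cdot 3 \cdot 4 = 0 \cdot 12 = 0$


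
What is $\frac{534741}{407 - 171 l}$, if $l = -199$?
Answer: $\frac{534741}{34436} \approx 15.529$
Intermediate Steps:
$\frac{534741}{407 - 171 l} = \frac{534741}{407 - -34029} = \frac{534741}{407 + 34029} = \frac{534741}{34436}$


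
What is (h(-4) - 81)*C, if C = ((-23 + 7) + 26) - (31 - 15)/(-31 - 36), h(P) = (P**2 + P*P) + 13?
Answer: -24696/67 ≈ -368.60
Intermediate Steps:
h(P) = 13 + 2*P**2 (h(P) = (P**2 + P**2) + 13 = 2*P**2 + 13 = 13 + 2*P**2)
C = 686/67 (C = (-16 + 26) - 16/(-67) = 10 - 16*(-1)/67 = 10 - 1*(-16/67) = 10 + 16/67 = 686/67 ≈ 10.239)
(h(-4) - 81)*C = ((13 + 2*(-4)**2) - 81)*(686/67) = ((13 + 2*16) - 81)*(686/67) = ((13 + 32) - 81)*(686/67) = (45 - 81)*(686/67) = -36*686/67 = -24696/67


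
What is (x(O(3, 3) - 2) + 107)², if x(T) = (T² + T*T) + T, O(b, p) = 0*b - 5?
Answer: 39204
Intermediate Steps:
O(b, p) = -5 (O(b, p) = 0 - 5 = -5)
x(T) = T + 2*T² (x(T) = (T² + T²) + T = 2*T² + T = T + 2*T²)
(x(O(3, 3) - 2) + 107)² = ((-5 - 2)*(1 + 2*(-5 - 2)) + 107)² = (-7*(1 + 2*(-7)) + 107)² = (-7*(1 - 14) + 107)² = (-7*(-13) + 107)² = (91 + 107)² = 198² = 39204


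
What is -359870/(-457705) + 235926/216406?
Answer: 18586253705/9905010823 ≈ 1.8764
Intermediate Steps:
-359870/(-457705) + 235926/216406 = -359870*(-1/457705) + 235926*(1/216406) = 71974/91541 + 117963/108203 = 18586253705/9905010823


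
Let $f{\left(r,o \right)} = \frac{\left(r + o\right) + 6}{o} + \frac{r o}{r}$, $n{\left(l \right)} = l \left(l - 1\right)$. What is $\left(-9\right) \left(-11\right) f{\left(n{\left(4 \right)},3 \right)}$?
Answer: $990$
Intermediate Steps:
$n{\left(l \right)} = l \left(-1 + l\right)$
$f{\left(r,o \right)} = o + \frac{6 + o + r}{o}$ ($f{\left(r,o \right)} = \frac{\left(o + r\right) + 6}{o} + \frac{o r}{r} = \frac{6 + o + r}{o} + o = o + \frac{6 + o + r}{o}$)
$\left(-9\right) \left(-11\right) f{\left(n{\left(4 \right)},3 \right)} = \left(-9\right) \left(-11\right) \frac{6 + 4 \left(-1 + 4\right) + 3 \left(1 + 3\right)}{3} = 99 \frac{6 + 4 \cdot 3 + 3 \cdot 4}{3} = 99 \frac{6 + 12 + 12}{3} = 99 \cdot \frac{1}{3} \cdot 30 = 99 \cdot 10 = 990$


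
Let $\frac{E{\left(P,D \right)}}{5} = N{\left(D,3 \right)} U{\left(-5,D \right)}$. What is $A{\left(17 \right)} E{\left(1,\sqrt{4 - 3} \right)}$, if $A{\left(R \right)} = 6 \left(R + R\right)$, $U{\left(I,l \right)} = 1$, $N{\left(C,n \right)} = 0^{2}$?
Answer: $0$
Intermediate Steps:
$N{\left(C,n \right)} = 0$
$A{\left(R \right)} = 12 R$ ($A{\left(R \right)} = 6 \cdot 2 R = 12 R$)
$E{\left(P,D \right)} = 0$ ($E{\left(P,D \right)} = 5 \cdot 0 \cdot 1 = 5 \cdot 0 = 0$)
$A{\left(17 \right)} E{\left(1,\sqrt{4 - 3} \right)} = 12 \cdot 17 \cdot 0 = 204 \cdot 0 = 0$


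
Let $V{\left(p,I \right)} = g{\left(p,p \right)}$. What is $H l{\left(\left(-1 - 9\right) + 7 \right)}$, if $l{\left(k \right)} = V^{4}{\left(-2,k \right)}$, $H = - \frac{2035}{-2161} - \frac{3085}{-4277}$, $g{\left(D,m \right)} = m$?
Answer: $\frac{245926080}{9242597} \approx 26.608$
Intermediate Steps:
$H = \frac{15370380}{9242597}$ ($H = \left(-2035\right) \left(- \frac{1}{2161}\right) - - \frac{3085}{4277} = \frac{2035}{2161} + \frac{3085}{4277} = \frac{15370380}{9242597} \approx 1.663$)
$V{\left(p,I \right)} = p$
$l{\left(k \right)} = 16$ ($l{\left(k \right)} = \left(-2\right)^{4} = 16$)
$H l{\left(\left(-1 - 9\right) + 7 \right)} = \frac{15370380}{9242597} \cdot 16 = \frac{245926080}{9242597}$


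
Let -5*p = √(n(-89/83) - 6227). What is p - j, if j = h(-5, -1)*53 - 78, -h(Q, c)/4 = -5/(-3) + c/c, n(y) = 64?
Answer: 1930/3 - I*√6163/5 ≈ 643.33 - 15.701*I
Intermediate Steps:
h(Q, c) = -32/3 (h(Q, c) = -4*(-5/(-3) + c/c) = -4*(-5*(-⅓) + 1) = -4*(5/3 + 1) = -4*8/3 = -32/3)
p = -I*√6163/5 (p = -√(64 - 6227)/5 = -I*√6163/5 ≈ -15.701*I)
j = -1930/3 (j = -32/3*53 - 78 = -1696/3 - 78 = -1930/3 ≈ -643.33)
p - j = -I*√6163/5 - 1*(-1930/3) = -I*√6163/5 + 1930/3 = 1930/3 - I*√6163/5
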